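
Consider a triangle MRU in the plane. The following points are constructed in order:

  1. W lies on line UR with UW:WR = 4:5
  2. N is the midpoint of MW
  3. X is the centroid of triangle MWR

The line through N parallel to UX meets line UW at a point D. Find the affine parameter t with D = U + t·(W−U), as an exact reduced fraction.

Work in coordinates with M = (0, 0), R = (1, 0), U = (0, 1).
1. W lies on line UR with UW:WR = 4:5 ⇒ W = (4/9, 5/9)
2. N is the midpoint of MW ⇒ N = (2/9, 5/18)
3. X is the centroid of triangle MWR ⇒ X = (13/27, 5/27)
through N parallel to UX: direction (13/27, -22/27); meets UW at D = (-1/2, 3/2)
D = U + t·(W−U) with t = -9/8

t = -9/8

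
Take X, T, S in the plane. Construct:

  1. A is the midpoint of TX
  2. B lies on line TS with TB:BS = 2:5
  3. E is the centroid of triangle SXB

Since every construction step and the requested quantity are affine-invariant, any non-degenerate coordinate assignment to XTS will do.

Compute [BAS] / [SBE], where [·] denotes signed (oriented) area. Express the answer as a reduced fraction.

[BAS]:[SBE] = 3/2

Work in coordinates with X = (0, 0), T = (1, 0), S = (0, 1).
1. A is the midpoint of TX ⇒ A = (1/2, 0)
2. B lies on line TS with TB:BS = 2:5 ⇒ B = (5/7, 2/7)
3. E is the centroid of triangle SXB ⇒ E = (5/21, 3/7)
2·[BAS] = -5/14, 2·[SBE] = -5/21
[BAS]:[SBE] = -5/14:-5/21 = 3/2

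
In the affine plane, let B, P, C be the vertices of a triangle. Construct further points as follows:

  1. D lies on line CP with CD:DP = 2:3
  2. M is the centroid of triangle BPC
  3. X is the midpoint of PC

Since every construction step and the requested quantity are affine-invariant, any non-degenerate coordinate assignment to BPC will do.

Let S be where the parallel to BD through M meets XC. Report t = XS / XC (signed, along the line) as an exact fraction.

t = 1/15

Work in coordinates with B = (0, 0), P = (1, 0), C = (0, 1).
1. D lies on line CP with CD:DP = 2:3 ⇒ D = (2/5, 3/5)
2. M is the centroid of triangle BPC ⇒ M = (1/3, 1/3)
3. X is the midpoint of PC ⇒ X = (1/2, 1/2)
through M parallel to BD: direction (2/5, 3/5); meets XC at S = (7/15, 8/15)
S = X + t·(C−X) with t = 1/15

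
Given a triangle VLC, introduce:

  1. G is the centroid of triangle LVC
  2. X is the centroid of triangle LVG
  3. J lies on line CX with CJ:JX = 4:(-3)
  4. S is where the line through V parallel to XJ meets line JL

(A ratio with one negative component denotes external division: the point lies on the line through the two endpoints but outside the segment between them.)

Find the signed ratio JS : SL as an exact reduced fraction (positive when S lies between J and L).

Set V = (0, 0), L = (1, 0), C = (0, 1); any affine frame gives the same invariant.
1. G is the centroid of triangle LVC ⇒ G = (1/3, 1/3)
2. X is the centroid of triangle LVG ⇒ X = (4/9, 1/9)
3. J lies on line CX with CJ:JX = 4:(-3) ⇒ J = (16/9, -23/9)
4. S is where the line through V parallel to XJ meets line JL ⇒ S = (23/9, -46/9)
S = J + t·(L−J) with t = -1, so JS:SL = t:(1−t) = -1:2

JS:SL = -1/2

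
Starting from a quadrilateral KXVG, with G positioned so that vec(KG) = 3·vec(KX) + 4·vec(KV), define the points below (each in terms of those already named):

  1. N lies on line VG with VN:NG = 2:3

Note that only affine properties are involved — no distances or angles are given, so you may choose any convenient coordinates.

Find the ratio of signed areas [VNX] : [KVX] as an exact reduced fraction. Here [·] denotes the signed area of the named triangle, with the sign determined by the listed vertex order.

Choose coordinates K = (0, 0), X = (1, 0), V = (0, 1), G = (3, 4).
1. N lies on line VG with VN:NG = 2:3 ⇒ N = (6/5, 11/5)
2·[VNX] = -12/5, 2·[KVX] = -1
[VNX]:[KVX] = -12/5:-1 = 12/5

[VNX]:[KVX] = 12/5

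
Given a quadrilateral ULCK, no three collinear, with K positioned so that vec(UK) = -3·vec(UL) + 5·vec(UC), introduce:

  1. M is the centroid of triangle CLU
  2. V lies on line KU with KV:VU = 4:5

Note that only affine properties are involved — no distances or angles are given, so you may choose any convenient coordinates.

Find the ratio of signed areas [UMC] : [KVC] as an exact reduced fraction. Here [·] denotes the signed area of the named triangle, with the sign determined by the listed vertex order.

[UMC]:[KVC] = 1/4

Work in coordinates with U = (0, 0), L = (1, 0), C = (0, 1), K = (-3, 5).
1. M is the centroid of triangle CLU ⇒ M = (1/3, 1/3)
2. V lies on line KU with KV:VU = 4:5 ⇒ V = (-5/3, 25/9)
2·[UMC] = 1/3, 2·[KVC] = 4/3
[UMC]:[KVC] = 1/3:4/3 = 1/4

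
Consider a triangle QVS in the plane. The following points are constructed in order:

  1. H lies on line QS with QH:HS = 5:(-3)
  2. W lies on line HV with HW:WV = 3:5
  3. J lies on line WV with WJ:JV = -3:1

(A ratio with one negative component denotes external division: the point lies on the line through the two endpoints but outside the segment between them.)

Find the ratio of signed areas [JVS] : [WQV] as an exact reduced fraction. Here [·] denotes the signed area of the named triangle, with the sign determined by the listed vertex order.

[JVS]:[WQV] = 3/10

Assign Q = (0, 0), V = (1, 0), S = (0, 1) — the answer is frame-independent, so this choice is without loss of generality.
1. H lies on line QS with QH:HS = 5:(-3) ⇒ H = (0, 5/2)
2. W lies on line HV with HW:WV = 3:5 ⇒ W = (3/8, 25/16)
3. J lies on line WV with WJ:JV = -3:1 ⇒ J = (21/16, -25/32)
2·[JVS] = 15/32, 2·[WQV] = 25/16
[JVS]:[WQV] = 15/32:25/16 = 3/10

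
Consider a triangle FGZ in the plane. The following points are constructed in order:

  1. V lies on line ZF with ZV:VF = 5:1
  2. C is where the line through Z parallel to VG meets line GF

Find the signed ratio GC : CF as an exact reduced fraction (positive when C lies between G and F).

GC:CF = -5/6

Assign F = (0, 0), G = (1, 0), Z = (0, 1) — the answer is frame-independent, so this choice is without loss of generality.
1. V lies on line ZF with ZV:VF = 5:1 ⇒ V = (0, 1/6)
2. C is where the line through Z parallel to VG meets line GF ⇒ C = (6, 0)
C = G + t·(F−G) with t = -5, so GC:CF = t:(1−t) = -5:6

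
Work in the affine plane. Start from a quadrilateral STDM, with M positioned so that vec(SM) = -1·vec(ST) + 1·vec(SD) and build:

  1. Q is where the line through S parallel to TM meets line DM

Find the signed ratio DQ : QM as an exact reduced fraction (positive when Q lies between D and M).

DQ:QM = -2

Work in coordinates with S = (0, 0), T = (1, 0), D = (0, 1), M = (-1, 1).
1. Q is where the line through S parallel to TM meets line DM ⇒ Q = (-2, 1)
Q = D + t·(M−D) with t = 2, so DQ:QM = t:(1−t) = 2:-1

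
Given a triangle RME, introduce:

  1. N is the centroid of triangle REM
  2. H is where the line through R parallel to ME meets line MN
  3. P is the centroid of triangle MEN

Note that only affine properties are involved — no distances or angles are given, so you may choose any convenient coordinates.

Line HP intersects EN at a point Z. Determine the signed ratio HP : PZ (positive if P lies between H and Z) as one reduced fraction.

HP:PZ = -7

Choose coordinates R = (0, 0), M = (1, 0), E = (0, 1).
1. N is the centroid of triangle REM ⇒ N = (1/3, 1/3)
2. H is where the line through R parallel to ME meets line MN ⇒ H = (-1, 1)
3. P is the centroid of triangle MEN ⇒ P = (4/9, 4/9)
line HP meets EN at Z = (5/21, 11/21)
P = H + t·(Z−H) with t = 7/6, so HP:PZ = 7/6:-1/6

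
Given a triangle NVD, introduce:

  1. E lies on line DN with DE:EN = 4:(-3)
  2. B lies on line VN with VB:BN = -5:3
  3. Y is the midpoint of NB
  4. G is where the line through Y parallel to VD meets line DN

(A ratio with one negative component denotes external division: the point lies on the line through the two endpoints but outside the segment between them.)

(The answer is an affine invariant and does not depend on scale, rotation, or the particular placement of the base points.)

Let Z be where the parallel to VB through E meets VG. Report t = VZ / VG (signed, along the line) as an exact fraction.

t = 4

Assign N = (0, 0), V = (1, 0), D = (0, 1) — the answer is frame-independent, so this choice is without loss of generality.
1. E lies on line DN with DE:EN = 4:(-3) ⇒ E = (0, -3)
2. B lies on line VN with VB:BN = -5:3 ⇒ B = (-3/2, 0)
3. Y is the midpoint of NB ⇒ Y = (-3/4, 0)
4. G is where the line through Y parallel to VD meets line DN ⇒ G = (0, -3/4)
through E parallel to VB: direction (-5/2, 0); meets VG at Z = (-3, -3)
Z = V + t·(G−V) with t = 4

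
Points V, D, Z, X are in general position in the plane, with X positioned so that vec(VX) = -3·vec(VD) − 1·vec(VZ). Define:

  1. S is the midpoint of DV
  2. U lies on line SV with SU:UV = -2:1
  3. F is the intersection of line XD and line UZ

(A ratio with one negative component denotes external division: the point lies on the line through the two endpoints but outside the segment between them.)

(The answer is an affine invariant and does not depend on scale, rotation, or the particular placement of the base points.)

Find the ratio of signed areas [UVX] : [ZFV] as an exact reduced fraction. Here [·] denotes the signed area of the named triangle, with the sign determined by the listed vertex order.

[UVX]:[ZFV] = -7/10

Choose coordinates V = (0, 0), D = (1, 0), Z = (0, 1), X = (-3, -1).
1. S is the midpoint of DV ⇒ S = (1/2, 0)
2. U lies on line SV with SU:UV = -2:1 ⇒ U = (-1/2, 0)
3. F is the intersection of line XD and line UZ ⇒ F = (-5/7, -3/7)
2·[UVX] = -1/2, 2·[ZFV] = 5/7
[UVX]:[ZFV] = -1/2:5/7 = -7/10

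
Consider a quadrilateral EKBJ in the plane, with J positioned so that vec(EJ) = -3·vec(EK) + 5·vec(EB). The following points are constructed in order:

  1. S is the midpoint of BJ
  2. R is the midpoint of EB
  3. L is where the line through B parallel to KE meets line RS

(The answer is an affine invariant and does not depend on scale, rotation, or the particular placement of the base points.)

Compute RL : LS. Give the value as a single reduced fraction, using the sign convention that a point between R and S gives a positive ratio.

RL:LS = 1/4

Work in coordinates with E = (0, 0), K = (1, 0), B = (0, 1), J = (-3, 5).
1. S is the midpoint of BJ ⇒ S = (-3/2, 3)
2. R is the midpoint of EB ⇒ R = (0, 1/2)
3. L is where the line through B parallel to KE meets line RS ⇒ L = (-3/10, 1)
L = R + t·(S−R) with t = 1/5, so RL:LS = t:(1−t) = 1/5:4/5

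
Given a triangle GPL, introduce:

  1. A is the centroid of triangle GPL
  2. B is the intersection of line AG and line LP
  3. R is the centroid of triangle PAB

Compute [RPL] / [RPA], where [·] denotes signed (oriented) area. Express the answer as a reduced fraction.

[RPL]:[RPA] = -2

Choose coordinates G = (0, 0), P = (1, 0), L = (0, 1).
1. A is the centroid of triangle GPL ⇒ A = (1/3, 1/3)
2. B is the intersection of line AG and line LP ⇒ B = (1/2, 1/2)
3. R is the centroid of triangle PAB ⇒ R = (11/18, 5/18)
2·[RPL] = 1/9, 2·[RPA] = -1/18
[RPL]:[RPA] = 1/9:-1/18 = -2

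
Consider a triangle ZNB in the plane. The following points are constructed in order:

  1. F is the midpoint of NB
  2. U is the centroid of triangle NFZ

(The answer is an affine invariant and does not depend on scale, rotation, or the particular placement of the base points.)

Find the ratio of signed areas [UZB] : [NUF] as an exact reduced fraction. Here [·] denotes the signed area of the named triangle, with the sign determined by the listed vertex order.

Set Z = (0, 0), N = (1, 0), B = (0, 1); any affine frame gives the same invariant.
1. F is the midpoint of NB ⇒ F = (1/2, 1/2)
2. U is the centroid of triangle NFZ ⇒ U = (1/2, 1/6)
2·[UZB] = -1/2, 2·[NUF] = -1/6
[UZB]:[NUF] = -1/2:-1/6 = 3

[UZB]:[NUF] = 3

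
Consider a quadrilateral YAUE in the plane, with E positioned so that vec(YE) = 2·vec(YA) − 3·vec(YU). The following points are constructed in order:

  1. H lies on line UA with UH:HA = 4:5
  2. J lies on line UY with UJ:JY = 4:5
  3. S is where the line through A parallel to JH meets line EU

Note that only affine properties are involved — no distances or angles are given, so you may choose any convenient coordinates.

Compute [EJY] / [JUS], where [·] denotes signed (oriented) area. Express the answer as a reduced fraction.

[EJY]:[JUS] = -5

Assign Y = (0, 0), A = (1, 0), U = (0, 1), E = (2, -3) — the answer is frame-independent, so this choice is without loss of generality.
1. H lies on line UA with UH:HA = 4:5 ⇒ H = (4/9, 5/9)
2. J lies on line UY with UJ:JY = 4:5 ⇒ J = (0, 5/9)
3. S is where the line through A parallel to JH meets line EU ⇒ S = (1/2, 0)
2·[EJY] = 10/9, 2·[JUS] = -2/9
[EJY]:[JUS] = 10/9:-2/9 = -5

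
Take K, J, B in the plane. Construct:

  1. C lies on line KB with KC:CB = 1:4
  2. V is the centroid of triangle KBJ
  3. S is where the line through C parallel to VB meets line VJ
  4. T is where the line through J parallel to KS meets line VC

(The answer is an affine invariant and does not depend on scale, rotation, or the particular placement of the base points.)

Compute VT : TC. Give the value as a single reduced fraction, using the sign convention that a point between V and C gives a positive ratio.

VT:TC = -25/42

Set K = (0, 0), J = (1, 0), B = (0, 1); any affine frame gives the same invariant.
1. C lies on line KB with KC:CB = 1:4 ⇒ C = (0, 1/5)
2. V is the centroid of triangle KBJ ⇒ V = (1/3, 1/3)
3. S is where the line through C parallel to VB meets line VJ ⇒ S = (-1/5, 3/5)
4. T is where the line through J parallel to KS meets line VC ⇒ T = (14/17, 9/17)
T = V + t·(C−V) with t = -25/17, so VT:TC = t:(1−t) = -25/17:42/17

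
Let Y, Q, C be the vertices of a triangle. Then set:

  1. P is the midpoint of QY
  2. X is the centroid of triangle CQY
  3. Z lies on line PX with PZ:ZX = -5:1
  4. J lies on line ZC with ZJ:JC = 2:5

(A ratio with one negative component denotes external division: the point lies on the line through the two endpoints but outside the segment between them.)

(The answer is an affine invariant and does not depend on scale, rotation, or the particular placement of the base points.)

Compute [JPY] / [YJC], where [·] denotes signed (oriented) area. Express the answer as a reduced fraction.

[JPY]:[YJC] = -7/5

Set Y = (0, 0), Q = (1, 0), C = (0, 1); any affine frame gives the same invariant.
1. P is the midpoint of QY ⇒ P = (1/2, 0)
2. X is the centroid of triangle CQY ⇒ X = (1/3, 1/3)
3. Z lies on line PX with PZ:ZX = -5:1 ⇒ Z = (7/24, 5/12)
4. J lies on line ZC with ZJ:JC = 2:5 ⇒ J = (5/24, 7/12)
2·[JPY] = -7/24, 2·[YJC] = 5/24
[JPY]:[YJC] = -7/24:5/24 = -7/5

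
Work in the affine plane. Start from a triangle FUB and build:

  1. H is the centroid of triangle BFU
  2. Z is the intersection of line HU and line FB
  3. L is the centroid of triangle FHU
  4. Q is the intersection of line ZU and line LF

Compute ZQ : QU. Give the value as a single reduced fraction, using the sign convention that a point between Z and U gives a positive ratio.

ZQ:QU = 2

Set F = (0, 0), U = (1, 0), B = (0, 1); any affine frame gives the same invariant.
1. H is the centroid of triangle BFU ⇒ H = (1/3, 1/3)
2. Z is the intersection of line HU and line FB ⇒ Z = (0, 1/2)
3. L is the centroid of triangle FHU ⇒ L = (4/9, 1/9)
4. Q is the intersection of line ZU and line LF ⇒ Q = (2/3, 1/6)
Q = Z + t·(U−Z) with t = 2/3, so ZQ:QU = t:(1−t) = 2/3:1/3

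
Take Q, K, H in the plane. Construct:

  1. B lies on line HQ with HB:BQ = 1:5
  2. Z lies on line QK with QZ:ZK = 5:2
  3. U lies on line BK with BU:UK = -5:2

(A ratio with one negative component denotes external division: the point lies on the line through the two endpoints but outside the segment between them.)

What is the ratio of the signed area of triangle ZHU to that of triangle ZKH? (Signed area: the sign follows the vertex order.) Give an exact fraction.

Work in coordinates with Q = (0, 0), K = (1, 0), H = (0, 1).
1. B lies on line HQ with HB:BQ = 1:5 ⇒ B = (0, 5/6)
2. Z lies on line QK with QZ:ZK = 5:2 ⇒ Z = (5/7, 0)
3. U lies on line BK with BU:UK = -5:2 ⇒ U = (5/3, -5/9)
2·[ZHU] = -5/9, 2·[ZKH] = 2/7
[ZHU]:[ZKH] = -5/9:2/7 = -35/18

[ZHU]:[ZKH] = -35/18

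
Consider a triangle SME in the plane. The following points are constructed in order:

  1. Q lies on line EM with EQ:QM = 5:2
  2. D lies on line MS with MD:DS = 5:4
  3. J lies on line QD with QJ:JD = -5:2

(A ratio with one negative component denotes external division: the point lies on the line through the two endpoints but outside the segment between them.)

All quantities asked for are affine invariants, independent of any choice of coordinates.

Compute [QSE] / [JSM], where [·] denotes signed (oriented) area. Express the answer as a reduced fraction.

Choose coordinates S = (0, 0), M = (1, 0), E = (0, 1).
1. Q lies on line EM with EQ:QM = 5:2 ⇒ Q = (5/7, 2/7)
2. D lies on line MS with MD:DS = 5:4 ⇒ D = (4/9, 0)
3. J lies on line QD with QJ:JD = -5:2 ⇒ J = (50/189, -4/21)
2·[QSE] = -5/7, 2·[JSM] = -4/21
[QSE]:[JSM] = -5/7:-4/21 = 15/4

[QSE]:[JSM] = 15/4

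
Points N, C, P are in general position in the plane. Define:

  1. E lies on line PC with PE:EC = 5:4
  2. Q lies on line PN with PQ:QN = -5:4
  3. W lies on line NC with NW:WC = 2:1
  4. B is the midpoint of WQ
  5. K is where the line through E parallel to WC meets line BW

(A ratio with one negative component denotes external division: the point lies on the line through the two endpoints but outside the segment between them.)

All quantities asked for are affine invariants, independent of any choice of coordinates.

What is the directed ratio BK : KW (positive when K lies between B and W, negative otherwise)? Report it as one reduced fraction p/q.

Assign N = (0, 0), C = (1, 0), P = (0, 1) — the answer is frame-independent, so this choice is without loss of generality.
1. E lies on line PC with PE:EC = 5:4 ⇒ E = (5/9, 4/9)
2. Q lies on line PN with PQ:QN = -5:4 ⇒ Q = (0, -4)
3. W lies on line NC with NW:WC = 2:1 ⇒ W = (2/3, 0)
4. B is the midpoint of WQ ⇒ B = (1/3, -2)
5. K is where the line through E parallel to WC meets line BW ⇒ K = (20/27, 4/9)
K = B + t·(W−B) with t = 11/9, so BK:KW = t:(1−t) = 11/9:-2/9

BK:KW = -11/2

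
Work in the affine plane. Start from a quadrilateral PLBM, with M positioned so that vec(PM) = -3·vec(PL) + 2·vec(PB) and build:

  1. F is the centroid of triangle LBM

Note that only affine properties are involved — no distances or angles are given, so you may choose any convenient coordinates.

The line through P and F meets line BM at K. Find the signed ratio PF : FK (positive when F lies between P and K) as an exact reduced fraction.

Set P = (0, 0), L = (1, 0), B = (0, 1), M = (-3, 2); any affine frame gives the same invariant.
1. F is the centroid of triangle LBM ⇒ F = (-2/3, 1)
line PF meets BM at K = (-6/7, 9/7)
F = P + t·(K−P) with t = 7/9, so PF:FK = 7/9:2/9

PF:FK = 7/2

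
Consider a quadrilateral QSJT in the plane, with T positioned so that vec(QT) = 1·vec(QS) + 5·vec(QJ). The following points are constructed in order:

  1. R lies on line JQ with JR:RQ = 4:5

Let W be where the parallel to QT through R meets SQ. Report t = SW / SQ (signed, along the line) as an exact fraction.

Work in coordinates with Q = (0, 0), S = (1, 0), J = (0, 1), T = (1, 5).
1. R lies on line JQ with JR:RQ = 4:5 ⇒ R = (0, 5/9)
through R parallel to QT: direction (1, 5); meets SQ at W = (-1/9, 0)
W = S + t·(Q−S) with t = 10/9

t = 10/9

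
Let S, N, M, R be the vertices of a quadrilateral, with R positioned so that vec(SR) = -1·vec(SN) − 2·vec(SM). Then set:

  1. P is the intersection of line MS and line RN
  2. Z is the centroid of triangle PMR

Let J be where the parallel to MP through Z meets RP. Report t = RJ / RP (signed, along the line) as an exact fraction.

Assign S = (0, 0), N = (1, 0), M = (0, 1), R = (-1, -2) — the answer is frame-independent, so this choice is without loss of generality.
1. P is the intersection of line MS and line RN ⇒ P = (0, -1)
2. Z is the centroid of triangle PMR ⇒ Z = (-1/3, -2/3)
through Z parallel to MP: direction (0, -2); meets RP at J = (-1/3, -4/3)
J = R + t·(P−R) with t = 2/3

t = 2/3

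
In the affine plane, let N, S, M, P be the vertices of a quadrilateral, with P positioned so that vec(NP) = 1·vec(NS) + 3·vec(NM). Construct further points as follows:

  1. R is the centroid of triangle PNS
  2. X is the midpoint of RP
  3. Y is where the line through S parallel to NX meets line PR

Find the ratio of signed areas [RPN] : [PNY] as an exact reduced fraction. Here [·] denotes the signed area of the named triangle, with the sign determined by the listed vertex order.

Set N = (0, 0), S = (1, 0), M = (0, 1), P = (1, 3); any affine frame gives the same invariant.
1. R is the centroid of triangle PNS ⇒ R = (2/3, 1)
2. X is the midpoint of RP ⇒ X = (5/6, 2)
3. Y is where the line through S parallel to NX meets line PR ⇒ Y = (1/6, -2)
2·[RPN] = 1, 2·[PNY] = 5/2
[RPN]:[PNY] = 1:5/2 = 2/5

[RPN]:[PNY] = 2/5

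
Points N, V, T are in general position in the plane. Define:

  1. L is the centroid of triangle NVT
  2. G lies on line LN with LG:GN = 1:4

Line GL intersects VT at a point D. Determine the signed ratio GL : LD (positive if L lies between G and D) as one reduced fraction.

Set N = (0, 0), V = (1, 0), T = (0, 1); any affine frame gives the same invariant.
1. L is the centroid of triangle NVT ⇒ L = (1/3, 1/3)
2. G lies on line LN with LG:GN = 1:4 ⇒ G = (4/15, 4/15)
line GL meets VT at D = (1/2, 1/2)
L = G + t·(D−G) with t = 2/7, so GL:LD = 2/7:5/7

GL:LD = 2/5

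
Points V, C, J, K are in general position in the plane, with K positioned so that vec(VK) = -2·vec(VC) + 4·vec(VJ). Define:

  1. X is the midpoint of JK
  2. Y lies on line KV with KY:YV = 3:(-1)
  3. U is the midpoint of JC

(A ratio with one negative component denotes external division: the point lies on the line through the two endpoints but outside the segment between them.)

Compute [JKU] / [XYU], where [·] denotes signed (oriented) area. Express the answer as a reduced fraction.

Choose coordinates V = (0, 0), C = (1, 0), J = (0, 1), K = (-2, 4).
1. X is the midpoint of JK ⇒ X = (-1, 5/2)
2. Y lies on line KV with KY:YV = 3:(-1) ⇒ Y = (1, -2)
3. U is the midpoint of JC ⇒ U = (1/2, 1/2)
2·[JKU] = -1/2, 2·[XYU] = 11/4
[JKU]:[XYU] = -1/2:11/4 = -2/11

[JKU]:[XYU] = -2/11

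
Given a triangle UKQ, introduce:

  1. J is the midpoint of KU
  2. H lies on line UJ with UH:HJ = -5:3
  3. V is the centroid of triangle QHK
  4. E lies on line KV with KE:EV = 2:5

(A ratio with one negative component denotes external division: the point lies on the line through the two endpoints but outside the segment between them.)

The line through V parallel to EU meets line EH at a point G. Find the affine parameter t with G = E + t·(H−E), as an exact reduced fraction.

t = -2

Work in coordinates with U = (0, 0), K = (1, 0), Q = (0, 1).
1. J is the midpoint of KU ⇒ J = (1/2, 0)
2. H lies on line UJ with UH:HJ = -5:3 ⇒ H = (5/4, 0)
3. V is the centroid of triangle QHK ⇒ V = (3/4, 1/3)
4. E lies on line KV with KE:EV = 2:5 ⇒ E = (13/14, 2/21)
through V parallel to EU: direction (-13/14, -2/21); meets EH at G = (2/7, 2/7)
G = E + t·(H−E) with t = -2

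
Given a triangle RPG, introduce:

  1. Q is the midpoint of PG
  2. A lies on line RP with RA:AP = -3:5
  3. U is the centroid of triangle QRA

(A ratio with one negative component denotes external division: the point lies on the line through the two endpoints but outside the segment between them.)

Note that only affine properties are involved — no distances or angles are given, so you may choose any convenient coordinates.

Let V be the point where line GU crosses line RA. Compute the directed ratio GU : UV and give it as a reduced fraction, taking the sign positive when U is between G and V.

Choose coordinates R = (0, 0), P = (1, 0), G = (0, 1).
1. Q is the midpoint of PG ⇒ Q = (1/2, 1/2)
2. A lies on line RP with RA:AP = -3:5 ⇒ A = (-3/2, 0)
3. U is the centroid of triangle QRA ⇒ U = (-1/3, 1/6)
line GU meets RA at V = (-2/5, 0)
U = G + t·(V−G) with t = 5/6, so GU:UV = 5/6:1/6

GU:UV = 5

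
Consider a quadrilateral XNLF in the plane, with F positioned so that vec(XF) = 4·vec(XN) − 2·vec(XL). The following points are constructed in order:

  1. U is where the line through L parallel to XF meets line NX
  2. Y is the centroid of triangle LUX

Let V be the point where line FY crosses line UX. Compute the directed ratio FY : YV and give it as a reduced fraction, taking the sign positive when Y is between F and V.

Assign X = (0, 0), N = (1, 0), L = (0, 1), F = (4, -2) — the answer is frame-independent, so this choice is without loss of generality.
1. U is where the line through L parallel to XF meets line NX ⇒ U = (2, 0)
2. Y is the centroid of triangle LUX ⇒ Y = (2/3, 1/3)
line FY meets UX at V = (8/7, 0)
Y = F + t·(V−F) with t = 7/6, so FY:YV = 7/6:-1/6

FY:YV = -7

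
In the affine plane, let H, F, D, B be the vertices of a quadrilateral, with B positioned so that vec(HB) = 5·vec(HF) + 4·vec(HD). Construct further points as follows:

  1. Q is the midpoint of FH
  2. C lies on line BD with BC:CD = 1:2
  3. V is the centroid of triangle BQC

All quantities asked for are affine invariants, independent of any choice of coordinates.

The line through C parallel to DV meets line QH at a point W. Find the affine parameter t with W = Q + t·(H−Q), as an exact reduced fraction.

Work in coordinates with H = (0, 0), F = (1, 0), D = (0, 1), B = (5, 4).
1. Q is the midpoint of FH ⇒ Q = (1/2, 0)
2. C lies on line BD with BC:CD = 1:2 ⇒ C = (10/3, 3)
3. V is the centroid of triangle BQC ⇒ V = (53/18, 7/3)
through C parallel to DV: direction (53/18, 4/3); meets QH at W = (-79/24, 0)
W = Q + t·(H−Q) with t = 91/12

t = 91/12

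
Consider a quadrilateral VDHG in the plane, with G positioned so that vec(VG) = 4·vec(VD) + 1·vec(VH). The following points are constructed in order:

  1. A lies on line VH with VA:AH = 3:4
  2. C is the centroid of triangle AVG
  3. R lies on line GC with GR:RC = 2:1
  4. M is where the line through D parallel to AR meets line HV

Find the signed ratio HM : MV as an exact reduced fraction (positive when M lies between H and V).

Set V = (0, 0), D = (1, 0), H = (0, 1), G = (4, 1); any affine frame gives the same invariant.
1. A lies on line VH with VA:AH = 3:4 ⇒ A = (0, 3/7)
2. C is the centroid of triangle AVG ⇒ C = (4/3, 10/21)
3. R lies on line GC with GR:RC = 2:1 ⇒ R = (20/9, 41/63)
4. M is where the line through D parallel to AR meets line HV ⇒ M = (0, -1/10)
M = H + t·(V−H) with t = 11/10, so HM:MV = t:(1−t) = 11/10:-1/10

HM:MV = -11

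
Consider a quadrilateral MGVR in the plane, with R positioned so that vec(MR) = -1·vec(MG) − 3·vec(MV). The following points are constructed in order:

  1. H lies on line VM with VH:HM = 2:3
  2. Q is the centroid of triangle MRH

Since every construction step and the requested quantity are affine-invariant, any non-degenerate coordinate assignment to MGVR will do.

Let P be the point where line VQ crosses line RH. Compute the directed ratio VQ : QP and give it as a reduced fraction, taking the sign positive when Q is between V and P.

VQ:QP = -3

Choose coordinates M = (0, 0), G = (1, 0), V = (0, 1), R = (-1, -3).
1. H lies on line VM with VH:HM = 2:3 ⇒ H = (0, 3/5)
2. Q is the centroid of triangle MRH ⇒ Q = (-1/3, -4/5)
line VQ meets RH at P = (-2/9, -1/5)
Q = V + t·(P−V) with t = 3/2, so VQ:QP = 3/2:-1/2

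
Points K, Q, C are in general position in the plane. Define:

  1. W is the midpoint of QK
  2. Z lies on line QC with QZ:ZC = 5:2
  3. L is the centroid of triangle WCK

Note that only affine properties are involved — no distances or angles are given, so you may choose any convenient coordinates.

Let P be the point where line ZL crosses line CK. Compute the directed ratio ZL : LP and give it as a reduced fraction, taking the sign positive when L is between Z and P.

Set K = (0, 0), Q = (1, 0), C = (0, 1); any affine frame gives the same invariant.
1. W is the midpoint of QK ⇒ W = (1/2, 0)
2. Z lies on line QC with QZ:ZC = 5:2 ⇒ Z = (2/7, 5/7)
3. L is the centroid of triangle WCK ⇒ L = (1/6, 1/3)
line ZL meets CK at P = (0, -1/5)
L = Z + t·(P−Z) with t = 5/12, so ZL:LP = 5/12:7/12

ZL:LP = 5/7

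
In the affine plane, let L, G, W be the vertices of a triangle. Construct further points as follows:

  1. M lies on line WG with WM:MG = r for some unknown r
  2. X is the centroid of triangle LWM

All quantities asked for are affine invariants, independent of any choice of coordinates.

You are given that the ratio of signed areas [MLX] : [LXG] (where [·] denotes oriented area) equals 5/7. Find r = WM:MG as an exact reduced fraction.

Assign L = (0, 0), G = (1, 0), W = (0, 1) — the answer is frame-independent, so this choice is without loss of generality.
1. With WM:MG = r, write λ = r/(r+1) so M = W + λ·(G−W); M is affine-linear in λ
2. X is the centroid of triangle LWM ⇒ X is an affine combination of earlier points and hence also affine-linear in λ
Every point depending on M is an affine combination of M and λ-independent points, so each such coordinate is linear in λ; the λ² term in each signed area is a multiple of (G−W)×(G−W) = 0, so 2·[MLX] and 2·[LXG] are each linear in λ. Evaluating at λ=0 and λ=1:
  2·[MLX] = -1/3·λ,   2·[LXG] = 1/3·λ − 2/3
So [MLX]:[LXG] = (-1/3·λ) / (1/3·λ − 2/3). Setting this equal to 5/7:
  -1/3·λ = 5/7·(1/3·λ − 2/3)  ⇒  λ = 5/6
Then r = λ/(1−λ) = (5/6)/(1/6) = 5. Check: with r = 5, M = (5/6, 1/6) and [MLX]:[LXG] = 5/7 as required.

r = 5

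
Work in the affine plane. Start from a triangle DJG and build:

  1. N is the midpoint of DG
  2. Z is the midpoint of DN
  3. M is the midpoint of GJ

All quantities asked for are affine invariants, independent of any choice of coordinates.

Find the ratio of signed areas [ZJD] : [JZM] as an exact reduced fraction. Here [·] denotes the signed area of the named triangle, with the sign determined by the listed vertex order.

[ZJD]:[JZM] = 2/3

Set D = (0, 0), J = (1, 0), G = (0, 1); any affine frame gives the same invariant.
1. N is the midpoint of DG ⇒ N = (0, 1/2)
2. Z is the midpoint of DN ⇒ Z = (0, 1/4)
3. M is the midpoint of GJ ⇒ M = (1/2, 1/2)
2·[ZJD] = -1/4, 2·[JZM] = -3/8
[ZJD]:[JZM] = -1/4:-3/8 = 2/3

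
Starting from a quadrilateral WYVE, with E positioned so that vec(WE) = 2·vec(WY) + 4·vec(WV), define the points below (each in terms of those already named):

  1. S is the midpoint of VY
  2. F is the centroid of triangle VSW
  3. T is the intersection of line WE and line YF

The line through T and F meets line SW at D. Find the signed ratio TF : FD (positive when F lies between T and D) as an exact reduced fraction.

Work in coordinates with W = (0, 0), Y = (1, 0), V = (0, 1), E = (2, 4).
1. S is the midpoint of VY ⇒ S = (1/2, 1/2)
2. F is the centroid of triangle VSW ⇒ F = (1/6, 1/2)
3. T is the intersection of line WE and line YF ⇒ T = (3/13, 6/13)
line TF meets SW at D = (3/8, 3/8)
F = T + t·(D−T) with t = -4/9, so TF:FD = -4/9:13/9

TF:FD = -4/13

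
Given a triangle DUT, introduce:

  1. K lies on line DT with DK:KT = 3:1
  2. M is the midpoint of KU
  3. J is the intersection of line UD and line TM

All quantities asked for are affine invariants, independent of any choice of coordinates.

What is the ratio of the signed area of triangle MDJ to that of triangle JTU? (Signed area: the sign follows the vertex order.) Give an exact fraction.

Assign D = (0, 0), U = (1, 0), T = (0, 1) — the answer is frame-independent, so this choice is without loss of generality.
1. K lies on line DT with DK:KT = 3:1 ⇒ K = (0, 3/4)
2. M is the midpoint of KU ⇒ M = (1/2, 3/8)
3. J is the intersection of line UD and line TM ⇒ J = (4/5, 0)
2·[MDJ] = 3/10, 2·[JTU] = -1/5
[MDJ]:[JTU] = 3/10:-1/5 = -3/2

[MDJ]:[JTU] = -3/2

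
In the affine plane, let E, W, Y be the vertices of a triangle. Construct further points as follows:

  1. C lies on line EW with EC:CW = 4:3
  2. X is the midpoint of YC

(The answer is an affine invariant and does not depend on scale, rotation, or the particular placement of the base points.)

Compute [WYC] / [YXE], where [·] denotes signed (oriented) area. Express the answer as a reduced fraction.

Assign E = (0, 0), W = (1, 0), Y = (0, 1) — the answer is frame-independent, so this choice is without loss of generality.
1. C lies on line EW with EC:CW = 4:3 ⇒ C = (4/7, 0)
2. X is the midpoint of YC ⇒ X = (2/7, 1/2)
2·[WYC] = 3/7, 2·[YXE] = -2/7
[WYC]:[YXE] = 3/7:-2/7 = -3/2

[WYC]:[YXE] = -3/2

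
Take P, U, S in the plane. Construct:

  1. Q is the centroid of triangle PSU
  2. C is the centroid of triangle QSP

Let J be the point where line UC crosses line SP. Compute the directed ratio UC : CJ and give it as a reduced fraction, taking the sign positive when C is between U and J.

UC:CJ = 8

Set P = (0, 0), U = (1, 0), S = (0, 1); any affine frame gives the same invariant.
1. Q is the centroid of triangle PSU ⇒ Q = (1/3, 1/3)
2. C is the centroid of triangle QSP ⇒ C = (1/9, 4/9)
line UC meets SP at J = (0, 1/2)
C = U + t·(J−U) with t = 8/9, so UC:CJ = 8/9:1/9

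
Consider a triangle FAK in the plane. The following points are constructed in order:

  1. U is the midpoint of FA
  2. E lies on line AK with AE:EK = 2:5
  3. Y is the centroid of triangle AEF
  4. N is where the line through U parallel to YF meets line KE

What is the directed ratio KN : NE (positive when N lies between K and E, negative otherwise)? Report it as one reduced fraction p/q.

Work in coordinates with F = (0, 0), A = (1, 0), K = (0, 1).
1. U is the midpoint of FA ⇒ U = (1/2, 0)
2. E lies on line AK with AE:EK = 2:5 ⇒ E = (5/7, 2/7)
3. Y is the centroid of triangle AEF ⇒ Y = (4/7, 2/21)
4. N is where the line through U parallel to YF meets line KE ⇒ N = (13/14, 1/14)
N = K + t·(E−K) with t = 13/10, so KN:NE = t:(1−t) = 13/10:-3/10

KN:NE = -13/3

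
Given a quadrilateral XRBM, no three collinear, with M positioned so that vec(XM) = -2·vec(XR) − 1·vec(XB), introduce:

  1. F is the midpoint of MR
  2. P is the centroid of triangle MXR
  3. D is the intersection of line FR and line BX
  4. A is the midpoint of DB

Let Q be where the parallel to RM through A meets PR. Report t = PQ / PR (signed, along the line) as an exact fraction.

t = -5

Assign X = (0, 0), R = (1, 0), B = (0, 1), M = (-2, -1) — the answer is frame-independent, so this choice is without loss of generality.
1. F is the midpoint of MR ⇒ F = (-1/2, -1/2)
2. P is the centroid of triangle MXR ⇒ P = (-1/3, -1/3)
3. D is the intersection of line FR and line BX ⇒ D = (0, -1/3)
4. A is the midpoint of DB ⇒ A = (0, 1/3)
through A parallel to RM: direction (-3, -1); meets PR at Q = (-7, -2)
Q = P + t·(R−P) with t = -5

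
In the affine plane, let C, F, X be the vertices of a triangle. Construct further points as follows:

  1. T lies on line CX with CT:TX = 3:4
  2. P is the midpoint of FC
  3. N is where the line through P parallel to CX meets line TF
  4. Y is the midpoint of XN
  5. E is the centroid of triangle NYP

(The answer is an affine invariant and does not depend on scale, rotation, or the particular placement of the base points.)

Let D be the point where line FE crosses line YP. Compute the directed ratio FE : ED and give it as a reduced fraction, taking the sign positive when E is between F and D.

Work in coordinates with C = (0, 0), F = (1, 0), X = (0, 1).
1. T lies on line CX with CT:TX = 3:4 ⇒ T = (0, 3/7)
2. P is the midpoint of FC ⇒ P = (1/2, 0)
3. N is where the line through P parallel to CX meets line TF ⇒ N = (1/2, 3/14)
4. Y is the midpoint of XN ⇒ Y = (1/4, 17/28)
5. E is the centroid of triangle NYP ⇒ E = (5/12, 23/84)
line FE meets YP at D = (73/192, 391/1344)
E = F + t·(D−F) with t = 16/17, so FE:ED = 16/17:1/17

FE:ED = 16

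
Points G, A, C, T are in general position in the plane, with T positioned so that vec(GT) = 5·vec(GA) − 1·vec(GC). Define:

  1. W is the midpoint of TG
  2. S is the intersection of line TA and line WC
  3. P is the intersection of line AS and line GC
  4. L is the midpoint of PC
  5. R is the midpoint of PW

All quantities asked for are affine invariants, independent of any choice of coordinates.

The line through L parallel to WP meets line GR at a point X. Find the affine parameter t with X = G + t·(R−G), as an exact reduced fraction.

t = 5/2

Set G = (0, 0), A = (1, 0), C = (0, 1), T = (5, -1); any affine frame gives the same invariant.
1. W is the midpoint of TG ⇒ W = (5/2, -1/2)
2. S is the intersection of line TA and line WC ⇒ S = (15/7, -2/7)
3. P is the intersection of line AS and line GC ⇒ P = (0, 1/4)
4. L is the midpoint of PC ⇒ L = (0, 5/8)
5. R is the midpoint of PW ⇒ R = (5/4, -1/8)
through L parallel to WP: direction (-5/2, 3/4); meets GR at X = (25/8, -5/16)
X = G + t·(R−G) with t = 5/2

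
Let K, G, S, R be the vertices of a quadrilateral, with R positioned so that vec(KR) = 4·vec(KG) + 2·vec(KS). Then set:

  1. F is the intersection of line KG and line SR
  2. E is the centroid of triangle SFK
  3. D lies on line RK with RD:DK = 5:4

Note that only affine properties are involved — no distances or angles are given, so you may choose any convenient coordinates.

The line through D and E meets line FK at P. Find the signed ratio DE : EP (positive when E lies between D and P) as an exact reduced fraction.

Set K = (0, 0), G = (1, 0), S = (0, 1), R = (4, 2); any affine frame gives the same invariant.
1. F is the intersection of line KG and line SR ⇒ F = (-4, 0)
2. E is the centroid of triangle SFK ⇒ E = (-4/3, 1/3)
3. D lies on line RK with RD:DK = 5:4 ⇒ D = (16/9, 8/9)
line DE meets FK at P = (-16/5, 0)
E = D + t·(P−D) with t = 5/8, so DE:EP = 5/8:3/8

DE:EP = 5/3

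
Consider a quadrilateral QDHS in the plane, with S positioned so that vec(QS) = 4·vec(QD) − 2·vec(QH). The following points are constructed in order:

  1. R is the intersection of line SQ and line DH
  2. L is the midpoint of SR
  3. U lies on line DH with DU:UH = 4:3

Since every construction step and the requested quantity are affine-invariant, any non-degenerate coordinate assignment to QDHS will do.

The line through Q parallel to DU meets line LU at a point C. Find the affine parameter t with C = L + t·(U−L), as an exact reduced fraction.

Work in coordinates with Q = (0, 0), D = (1, 0), H = (0, 1), S = (4, -2).
1. R is the intersection of line SQ and line DH ⇒ R = (2, -1)
2. L is the midpoint of SR ⇒ L = (3, -3/2)
3. U lies on line DH with DU:UH = 4:3 ⇒ U = (3/7, 4/7)
through Q parallel to DU: direction (-4/7, 4/7); meets LU at C = (-33/7, 33/7)
C = L + t·(U−L) with t = 3

t = 3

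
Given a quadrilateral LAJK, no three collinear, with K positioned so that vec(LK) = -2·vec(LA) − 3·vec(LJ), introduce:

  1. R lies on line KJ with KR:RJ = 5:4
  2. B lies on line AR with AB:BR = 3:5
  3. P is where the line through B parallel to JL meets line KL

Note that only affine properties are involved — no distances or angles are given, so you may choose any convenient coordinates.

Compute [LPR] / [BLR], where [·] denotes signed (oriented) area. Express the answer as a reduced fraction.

[LPR]:[BLR] = 1/3

Choose coordinates L = (0, 0), A = (1, 0), J = (0, 1), K = (-2, -3).
1. R lies on line KJ with KR:RJ = 5:4 ⇒ R = (-8/9, -7/9)
2. B lies on line AR with AB:BR = 3:5 ⇒ B = (7/24, -7/24)
3. P is where the line through B parallel to JL meets line KL ⇒ P = (7/24, 7/16)
2·[LPR] = 35/216, 2·[BLR] = 35/72
[LPR]:[BLR] = 35/216:35/72 = 1/3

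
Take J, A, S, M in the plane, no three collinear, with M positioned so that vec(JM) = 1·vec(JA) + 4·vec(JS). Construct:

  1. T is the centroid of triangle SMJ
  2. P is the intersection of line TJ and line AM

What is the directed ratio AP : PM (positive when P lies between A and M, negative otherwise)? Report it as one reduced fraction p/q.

AP:PM = -5

Assign J = (0, 0), A = (1, 0), S = (0, 1), M = (1, 4) — the answer is frame-independent, so this choice is without loss of generality.
1. T is the centroid of triangle SMJ ⇒ T = (1/3, 5/3)
2. P is the intersection of line TJ and line AM ⇒ P = (1, 5)
P = A + t·(M−A) with t = 5/4, so AP:PM = t:(1−t) = 5/4:-1/4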